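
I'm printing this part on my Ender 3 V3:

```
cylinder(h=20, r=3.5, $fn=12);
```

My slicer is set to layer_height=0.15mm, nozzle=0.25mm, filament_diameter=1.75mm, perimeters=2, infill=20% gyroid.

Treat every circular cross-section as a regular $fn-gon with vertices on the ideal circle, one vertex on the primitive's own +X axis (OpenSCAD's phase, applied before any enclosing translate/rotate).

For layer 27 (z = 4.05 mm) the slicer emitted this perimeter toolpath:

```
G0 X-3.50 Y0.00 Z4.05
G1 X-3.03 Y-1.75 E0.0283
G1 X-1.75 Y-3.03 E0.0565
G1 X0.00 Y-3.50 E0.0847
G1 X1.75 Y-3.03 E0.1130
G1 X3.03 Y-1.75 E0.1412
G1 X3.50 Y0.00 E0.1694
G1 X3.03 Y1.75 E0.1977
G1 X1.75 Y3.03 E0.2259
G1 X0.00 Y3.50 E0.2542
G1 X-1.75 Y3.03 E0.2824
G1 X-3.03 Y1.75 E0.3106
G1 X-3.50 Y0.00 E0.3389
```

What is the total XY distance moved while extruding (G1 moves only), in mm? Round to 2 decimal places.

Sum the Euclidean lengths of each G1 segment: total = 21.74 mm.

21.74 mm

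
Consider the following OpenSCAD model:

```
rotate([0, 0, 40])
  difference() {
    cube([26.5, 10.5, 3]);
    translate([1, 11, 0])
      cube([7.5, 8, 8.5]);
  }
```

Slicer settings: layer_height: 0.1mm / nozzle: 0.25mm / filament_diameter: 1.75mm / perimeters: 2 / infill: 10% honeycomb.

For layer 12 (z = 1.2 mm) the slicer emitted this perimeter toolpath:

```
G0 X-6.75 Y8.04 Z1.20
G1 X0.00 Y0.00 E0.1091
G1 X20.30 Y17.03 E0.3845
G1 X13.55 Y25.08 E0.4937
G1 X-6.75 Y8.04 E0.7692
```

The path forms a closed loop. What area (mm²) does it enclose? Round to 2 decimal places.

Apply the shoelace formula to the sequence of (X, Y) vertices; enclosed area = 278.30 mm².

278.30 mm²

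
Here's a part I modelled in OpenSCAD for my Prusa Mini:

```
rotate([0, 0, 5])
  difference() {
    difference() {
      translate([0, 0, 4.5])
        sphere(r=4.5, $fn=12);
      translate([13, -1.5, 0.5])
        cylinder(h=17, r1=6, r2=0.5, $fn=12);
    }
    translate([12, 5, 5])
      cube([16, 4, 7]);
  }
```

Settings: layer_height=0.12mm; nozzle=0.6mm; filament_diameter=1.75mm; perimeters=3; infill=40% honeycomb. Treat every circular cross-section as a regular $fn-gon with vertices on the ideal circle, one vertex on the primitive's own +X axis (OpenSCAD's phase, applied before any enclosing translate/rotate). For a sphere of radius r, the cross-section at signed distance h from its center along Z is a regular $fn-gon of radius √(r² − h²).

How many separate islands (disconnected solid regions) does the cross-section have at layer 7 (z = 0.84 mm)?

At z = 0.84 mm: the r=4.5 sphere contributes a regular 12-gon of circumradius √(4.5²−3.66²) = 2.618; the cone at (13, -1.5) (r1=6→r2=0.5) has section circumradius 5.890 here — a regular 12-gon; After the difference (first − rest): starting from the r=4.5 sphere, the cone at (13, -1.5) misses the remaining region (no effect) — 1 connected region; the cube at (12, 5) is absent (z outside [5, 12]); Taking the first minus the rest: none of the subtracted shapes is present at this height, so that combined region is unchanged — 1 connected region; (rotated 5° about Z; rotation is an isometry so areas/perimeters/island counts are preserved). Overall, the cross-section is a single solid region. Island count = 1.

1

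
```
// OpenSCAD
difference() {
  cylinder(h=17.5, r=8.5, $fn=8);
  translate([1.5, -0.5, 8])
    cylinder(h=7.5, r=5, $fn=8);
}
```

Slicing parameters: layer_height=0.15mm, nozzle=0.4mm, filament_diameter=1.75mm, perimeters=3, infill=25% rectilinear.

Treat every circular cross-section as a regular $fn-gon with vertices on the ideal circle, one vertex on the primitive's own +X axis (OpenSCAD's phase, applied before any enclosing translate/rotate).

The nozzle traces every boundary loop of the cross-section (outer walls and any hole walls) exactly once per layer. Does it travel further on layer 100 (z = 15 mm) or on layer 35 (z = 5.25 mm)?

layer 100 (z = 15 mm)

Layer 100 (z = 15): the r=8.5 cylinder gives a regular 8-gon of circumradius 8.5 (constant along its height) (perimeter = 2·8·8.500·sin(180°/8) = 52.04 mm); the r=5 cylinder at (1.5, -0.5) gives a regular 8-gon of circumradius 5 (constant along its height) (perimeter = 2·8·5.000·sin(180°/8) = 30.61 mm); After the difference (first − rest): starting from the r=8.5 cylinder, the r=5 cylinder at (1.5, -0.5) lies wholly inside it (removes its full 70.71 mm² and its 30.61 mm outline becomes a hole wall) — boundary (outer + 1 inner loop) = 82.66 mm. So its perimeter = 82.66 mm. Layer 35 (z = 5.25): the cylinder: section is a regular 8-gon, circumradius r=8.5 (perimeter = 2·8·8.500·sin(180°/8) = 52.04 mm); the cylinder at (1.5, -0.5) does not reach this height (z outside [8, 15.5]); Subtracting the remaining from the first: none of the subtracted shapes is present at this height, so the r=8.5 cylinder is unchanged — boundary = 52.04 mm. So its perimeter = 52.04 mm. Layer 100 is larger (82.66 vs 52.04 mm).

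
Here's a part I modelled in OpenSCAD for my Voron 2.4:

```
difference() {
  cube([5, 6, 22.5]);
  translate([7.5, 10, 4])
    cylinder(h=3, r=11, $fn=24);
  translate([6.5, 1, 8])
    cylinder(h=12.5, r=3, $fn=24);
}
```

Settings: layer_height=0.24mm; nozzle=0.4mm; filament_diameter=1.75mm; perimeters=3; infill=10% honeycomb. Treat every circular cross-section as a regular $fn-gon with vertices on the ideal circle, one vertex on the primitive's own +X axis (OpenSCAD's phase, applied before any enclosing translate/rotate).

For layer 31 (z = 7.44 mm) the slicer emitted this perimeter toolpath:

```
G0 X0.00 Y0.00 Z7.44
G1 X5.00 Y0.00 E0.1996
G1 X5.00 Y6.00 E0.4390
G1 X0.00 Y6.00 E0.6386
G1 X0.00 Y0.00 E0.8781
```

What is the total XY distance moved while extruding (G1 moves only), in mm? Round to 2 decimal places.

22.00 mm

Sum the Euclidean lengths of each G1 segment: total = 22.00 mm.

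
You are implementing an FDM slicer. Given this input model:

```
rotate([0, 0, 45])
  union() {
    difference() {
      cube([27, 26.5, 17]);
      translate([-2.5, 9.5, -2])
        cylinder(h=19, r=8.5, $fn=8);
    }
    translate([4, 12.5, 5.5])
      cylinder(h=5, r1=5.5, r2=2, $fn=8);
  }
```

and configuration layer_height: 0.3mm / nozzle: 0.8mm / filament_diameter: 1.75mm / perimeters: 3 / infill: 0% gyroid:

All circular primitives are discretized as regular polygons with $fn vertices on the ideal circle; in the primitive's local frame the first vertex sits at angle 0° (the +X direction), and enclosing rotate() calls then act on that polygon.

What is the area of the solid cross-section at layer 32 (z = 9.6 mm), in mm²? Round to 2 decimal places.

666.42 mm²

At z = 9.6 mm: the 27×26.5 cube contributes its full rectangle (area 715.50 mm²); the cylinder at (-2.5, 9.5): section is a regular 8-gon, circumradius r=8.5 (area = (8/2)·8.500²·sin(360°/8) = 204.35 mm²); After the difference (first − rest): starting from the 27×26.5 cube (715.50 mm²), the r=8.5 cylinder at (-2.5, 9.5) partially overlaps it — only the 62.27 mm² overlap (of its 204.35 mm²) is removed, clipping the outline — area = 653.23 mm²; the cone at (4, 12.5): at t=0.820 of its height the radius interpolates to r₁+(r₂−r₁)t = 2.630, giving a regular 8-gon of that circumradius (area = (8/2)·2.630²·sin(360°/8) = 19.56 mm²); Merging all regions: the regions partially overlap — summed areas 672.80 mm² minus the doubly-counted overlap 6.38 mm² gives 666.42 mm² — area = 666.42 mm²; (whole slice rotated 45° about Z — lengths, areas and connectivity unchanged). Overall, the cross-section is a single solid region. Net area = 666.42 mm².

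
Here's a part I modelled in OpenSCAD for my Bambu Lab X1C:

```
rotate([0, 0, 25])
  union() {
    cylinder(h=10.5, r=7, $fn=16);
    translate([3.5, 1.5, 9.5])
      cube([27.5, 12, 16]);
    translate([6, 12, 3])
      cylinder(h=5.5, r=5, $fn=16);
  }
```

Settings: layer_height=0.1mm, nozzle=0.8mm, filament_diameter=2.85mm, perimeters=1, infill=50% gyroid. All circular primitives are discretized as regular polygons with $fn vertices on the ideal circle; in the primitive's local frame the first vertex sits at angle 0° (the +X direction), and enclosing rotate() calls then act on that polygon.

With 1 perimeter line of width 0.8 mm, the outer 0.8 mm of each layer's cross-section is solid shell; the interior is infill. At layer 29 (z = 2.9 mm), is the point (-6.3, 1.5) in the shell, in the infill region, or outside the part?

At z = 2.9 mm: the r=7 cylinder contributes a regular 16-gon of circumradius 7; the cube at (3.5, 1.5) does not reach this height (z outside [9.5, 25.5]); the cylinder at (6, 12) does not reach this height (z outside [3, 8.5]); Taking the union: only the r=7 cylinder is present, so the union is just that shape — 1 connected region; (rotated 25° about Z; rotation is an isometry so areas/perimeters/island counts are preserved). Overall, the cross-section is a single solid region. Undo the 25° rotation: the query point maps to (-5.076, 4.022) in the un-rotated model frame. The nearest boundary edge runs (-4.95, 4.95)→(-6.47, 2.68); distance from the point to it = 0.41 mm. The point is inside the cross-section, 0.41 mm from the nearest boundary — within the 0.8 mm shell band (1 × 0.8).

shell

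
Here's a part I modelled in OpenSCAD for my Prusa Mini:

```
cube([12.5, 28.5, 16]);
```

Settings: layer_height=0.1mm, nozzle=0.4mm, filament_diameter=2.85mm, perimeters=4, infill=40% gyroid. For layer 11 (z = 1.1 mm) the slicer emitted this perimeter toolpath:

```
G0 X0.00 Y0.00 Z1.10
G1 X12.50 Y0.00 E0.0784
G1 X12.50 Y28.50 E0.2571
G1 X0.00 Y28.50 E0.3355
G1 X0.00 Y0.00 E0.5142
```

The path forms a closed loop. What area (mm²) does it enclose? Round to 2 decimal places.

Apply the shoelace formula to the sequence of (X, Y) vertices; enclosed area = 356.25 mm².

356.25 mm²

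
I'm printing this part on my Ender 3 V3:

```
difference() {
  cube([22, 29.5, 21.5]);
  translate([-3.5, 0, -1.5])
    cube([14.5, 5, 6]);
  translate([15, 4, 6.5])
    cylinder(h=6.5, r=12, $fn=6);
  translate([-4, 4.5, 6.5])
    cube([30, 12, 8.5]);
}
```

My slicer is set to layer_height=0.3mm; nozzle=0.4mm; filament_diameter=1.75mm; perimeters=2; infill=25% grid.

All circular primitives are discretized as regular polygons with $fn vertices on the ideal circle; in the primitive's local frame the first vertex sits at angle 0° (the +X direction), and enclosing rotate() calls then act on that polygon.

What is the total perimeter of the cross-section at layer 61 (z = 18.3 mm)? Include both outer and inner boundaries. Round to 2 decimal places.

At z = 18.3 mm: the 22×29.5 cube contributes its full rectangle (perimeter 103.00 mm); the cube at (-3.5, 0) is not intersected at this z (z outside [-1.5, 4.5]); the cylinder at (15, 4) is not intersected at this z (z outside [6.5, 13]); the cube at (-4, 4.5) does not reach this height (z outside [6.5, 15]); Subtracting the remaining from the first: none of the subtracted shapes is present at this height, so the 22×29.5 cube is unchanged — boundary = 103.00 mm. Overall, the cross-section is a single solid region. Total boundary length (outer) = 103.00 mm.

103.00 mm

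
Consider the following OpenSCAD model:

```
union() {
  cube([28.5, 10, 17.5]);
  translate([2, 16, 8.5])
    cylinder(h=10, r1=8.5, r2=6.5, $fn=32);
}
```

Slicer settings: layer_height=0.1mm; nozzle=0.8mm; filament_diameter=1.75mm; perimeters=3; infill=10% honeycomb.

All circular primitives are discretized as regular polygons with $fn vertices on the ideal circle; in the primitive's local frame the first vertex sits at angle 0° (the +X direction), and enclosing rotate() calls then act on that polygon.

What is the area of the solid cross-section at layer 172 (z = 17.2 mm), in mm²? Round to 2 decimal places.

At z = 17.2 mm: the cube is present — its section is the full 28.5×10 rectangle (area 285.00 mm²); the cone at (2, 16): at t=0.870 of its height the radius interpolates to r₁+(r₂−r₁)t = 6.760, giving a regular 32-gon of that circumradius (area = (32/2)·6.760²·sin(360°/32) = 142.64 mm²); Merging all regions: the regions partially overlap — summed areas 427.64 mm² minus the doubly-counted overlap 2.80 mm² gives 424.84 mm² — area = 424.84 mm². Overall, the cross-section is a single solid region. Net area = 424.84 mm².

424.84 mm²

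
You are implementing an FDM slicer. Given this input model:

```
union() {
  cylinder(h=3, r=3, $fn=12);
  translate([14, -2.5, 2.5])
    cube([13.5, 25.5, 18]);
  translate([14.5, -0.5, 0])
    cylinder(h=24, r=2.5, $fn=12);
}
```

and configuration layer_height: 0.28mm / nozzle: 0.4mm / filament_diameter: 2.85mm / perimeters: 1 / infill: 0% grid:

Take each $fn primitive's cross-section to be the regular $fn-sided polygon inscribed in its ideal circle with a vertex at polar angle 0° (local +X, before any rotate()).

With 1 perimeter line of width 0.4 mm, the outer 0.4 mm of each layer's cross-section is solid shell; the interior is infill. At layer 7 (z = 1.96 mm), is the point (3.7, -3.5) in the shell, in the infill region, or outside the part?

At z = 1.96 mm: the r=3 cylinder contributes a regular 12-gon of circumradius 3; the cube at (14, -2.5) does not reach this height (z outside [2.5, 20.5]); the r=2.5 cylinder at (14.5, -0.5) contributes a regular 12-gon of circumradius 2.5; Taking the union: the 2 present regions are separate (no shared area or edge), so areas and boundary lengths simply add and each stays a separate island — 2 connected regions. Overall, the cross-section has 2 separate islands. The nearest boundary edge runs (2.60, -1.50)→(1.50, -2.60); distance from the point to it = 2.19 mm. The point is not inside any of the regions above, so it lies outside the cross-section (2.19 mm from the nearest boundary).

outside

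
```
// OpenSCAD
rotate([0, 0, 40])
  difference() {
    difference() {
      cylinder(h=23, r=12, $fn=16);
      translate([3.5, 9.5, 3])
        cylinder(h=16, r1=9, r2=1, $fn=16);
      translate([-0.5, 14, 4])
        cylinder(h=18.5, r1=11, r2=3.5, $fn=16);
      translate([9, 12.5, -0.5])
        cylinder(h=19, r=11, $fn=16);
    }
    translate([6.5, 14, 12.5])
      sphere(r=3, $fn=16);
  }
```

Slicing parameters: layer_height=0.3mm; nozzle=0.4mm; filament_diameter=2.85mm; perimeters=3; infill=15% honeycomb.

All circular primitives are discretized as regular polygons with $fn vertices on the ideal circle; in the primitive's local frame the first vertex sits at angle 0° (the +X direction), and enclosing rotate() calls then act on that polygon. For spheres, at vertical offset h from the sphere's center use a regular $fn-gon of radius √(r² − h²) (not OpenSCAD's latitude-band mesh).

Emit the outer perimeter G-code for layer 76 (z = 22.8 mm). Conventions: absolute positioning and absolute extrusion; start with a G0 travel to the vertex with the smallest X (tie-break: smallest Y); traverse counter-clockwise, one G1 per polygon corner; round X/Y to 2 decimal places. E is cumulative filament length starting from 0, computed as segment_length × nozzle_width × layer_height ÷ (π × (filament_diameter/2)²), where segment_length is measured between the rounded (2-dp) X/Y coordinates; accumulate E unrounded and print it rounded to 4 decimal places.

G0 X-11.95 Y1.05 Z22.80
G1 X-11.44 Y-3.61 E0.0882
G1 X-9.19 Y-7.71 E0.1762
G1 X-5.54 Y-10.64 E0.2642
G1 X-1.05 Y-11.95 E0.3522
G1 X3.61 Y-11.44 E0.4404
G1 X7.71 Y-9.19 E0.5283
G1 X10.64 Y-5.54 E0.6164
G1 X11.95 Y-1.05 E0.7044
G1 X11.44 Y3.61 E0.7925
G1 X9.19 Y7.71 E0.8805
G1 X5.54 Y10.64 E0.9686
G1 X1.05 Y11.95 E1.0565
G1 X-3.61 Y11.44 E1.1447
G1 X-7.71 Y9.19 E1.2327
G1 X-10.64 Y5.54 E1.3207
G1 X-11.95 Y1.05 E1.4087

At z = 22.8 mm: the r=12 cylinder gives a regular 16-gon of circumradius 12 (constant along its height); the cone at (3.5, 9.5) is absent (z outside [3, 19]); the cone at (-0.5, 14) is not intersected at this z (z outside [4, 22.5]); the cylinder at (9, 12.5) is absent (z outside [-0.5, 18.5]); Subtracting the remaining from the first: none of the subtracted shapes is present at this height, so the r=12 cylinder is unchanged — 1 connected region; the sphere at (6.5, 14) is not intersected at this z (|z−center|=10.300 > r=3); After the difference (first − rest): none of the subtracted shapes is present at this height, so the result so far is unchanged — 1 connected region; (rotated 40° about Z; rotation is an isometry so areas/perimeters/island counts are preserved). The outline is a single polygon with 16 vertices. Extrusion per mm of travel: 0.4 × 0.3 / (π × 1.425²) = 0.018811. Accumulating E over each segment gives final E = 1.4087.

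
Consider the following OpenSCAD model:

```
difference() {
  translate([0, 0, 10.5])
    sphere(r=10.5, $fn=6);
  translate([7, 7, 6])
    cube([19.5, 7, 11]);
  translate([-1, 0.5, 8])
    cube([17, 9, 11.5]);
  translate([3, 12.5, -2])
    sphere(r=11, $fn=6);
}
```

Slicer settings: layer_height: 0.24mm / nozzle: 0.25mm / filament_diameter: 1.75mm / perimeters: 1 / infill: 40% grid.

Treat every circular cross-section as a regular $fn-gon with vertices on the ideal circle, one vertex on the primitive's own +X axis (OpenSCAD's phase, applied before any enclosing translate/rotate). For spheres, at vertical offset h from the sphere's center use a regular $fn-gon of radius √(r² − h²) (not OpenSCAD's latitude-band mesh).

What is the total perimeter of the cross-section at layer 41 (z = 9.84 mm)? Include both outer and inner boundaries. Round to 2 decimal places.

At z = 9.84 mm: the r=10.5 sphere slices to a regular 6-gon of circumradius 10.479 (√(r²−h²) with h=0.66 from center) (perimeter = 2·6·10.479·sin(180°/6) = 62.88 mm); the cube at (7, 7) (footprint 19.5×7) is included at this height (perimeter 53.00 mm); the 17×9 cube at (-1, 0.5) contributes its full rectangle (perimeter 52.00 mm); the sphere at (3, 12.5) does not reach this height (|z−center|=11.840 > r=11); Subtracting the remaining from the first: starting from the r=10.5 sphere, the 19.5×7 cube at (7, 7) misses the remaining region (no effect); the 17×9 cube at (-1, 0.5) partially overlaps it — only the 74.73 mm² overlap (of its 153.00 mm²) is removed, clipping the outline — boundary = 66.50 mm. Overall, the cross-section is a single solid region. Total boundary length (outer) = 66.50 mm.

66.50 mm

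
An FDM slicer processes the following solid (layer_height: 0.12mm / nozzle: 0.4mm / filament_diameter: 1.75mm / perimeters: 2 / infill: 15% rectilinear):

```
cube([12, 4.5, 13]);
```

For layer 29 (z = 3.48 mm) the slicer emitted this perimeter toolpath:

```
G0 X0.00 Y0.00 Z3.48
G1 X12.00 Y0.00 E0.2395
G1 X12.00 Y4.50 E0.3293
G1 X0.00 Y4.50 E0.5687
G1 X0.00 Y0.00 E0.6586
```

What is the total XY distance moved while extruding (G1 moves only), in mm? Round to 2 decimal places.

Sum the Euclidean lengths of each G1 segment: total = 33.00 mm.

33.00 mm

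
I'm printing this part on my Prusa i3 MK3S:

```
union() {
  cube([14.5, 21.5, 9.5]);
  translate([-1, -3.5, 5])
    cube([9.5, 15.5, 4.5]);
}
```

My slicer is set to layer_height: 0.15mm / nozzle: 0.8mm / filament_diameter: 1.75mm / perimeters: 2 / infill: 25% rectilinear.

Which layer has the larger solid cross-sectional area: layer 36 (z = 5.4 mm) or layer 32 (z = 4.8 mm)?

layer 36 (z = 5.4 mm)

Layer 36 (z = 5.4): the cube is present — its section is the full 14.5×21.5 rectangle (area 311.75 mm²); the 9.5×15.5 cube at (-1, -3.5) contributes its full rectangle (area 147.25 mm²); Combining (union): the regions partially overlap — summed areas 459.00 mm² minus the doubly-counted overlap 102.00 mm² gives 357.00 mm² — area = 357.00 mm². So its area = 357.00 mm². Layer 32 (z = 4.8): the cube (footprint 14.5×21.5) is included at this height (area 311.75 mm²); the cube at (-1, -3.5) is absent (z outside [5, 9.5]); Combining (union): only the 14.5×21.5 cube is present, so the union is just that shape — area = 311.75 mm². So its area = 311.75 mm². Layer 36 is larger (357.00 vs 311.75 mm²).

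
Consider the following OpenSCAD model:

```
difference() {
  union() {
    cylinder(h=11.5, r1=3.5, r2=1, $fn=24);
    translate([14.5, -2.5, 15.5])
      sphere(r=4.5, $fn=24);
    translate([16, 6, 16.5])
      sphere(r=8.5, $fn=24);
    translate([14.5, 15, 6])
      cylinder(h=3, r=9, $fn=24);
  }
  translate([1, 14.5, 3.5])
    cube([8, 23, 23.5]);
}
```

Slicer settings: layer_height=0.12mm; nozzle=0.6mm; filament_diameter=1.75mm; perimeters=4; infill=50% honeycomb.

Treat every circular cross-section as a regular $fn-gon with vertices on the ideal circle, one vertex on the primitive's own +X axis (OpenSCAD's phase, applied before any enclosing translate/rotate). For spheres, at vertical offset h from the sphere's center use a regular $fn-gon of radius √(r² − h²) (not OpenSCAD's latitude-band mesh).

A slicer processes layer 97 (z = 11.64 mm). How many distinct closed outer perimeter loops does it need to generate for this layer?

1

At z = 11.64 mm: the cone is absent (z outside [0, 11.5]); the r=4.5 sphere at (14.5, -2.5) contributes a regular 24-gon of circumradius √(4.5²−3.86²) = 2.313; the sphere at (16, 6): section is a regular 24-gon, circumradius = √(r²−h²) = √(8.5²−4.86²) = 6.974; the cylinder at (14.5, 15) is absent (z outside [6, 9]); Combining (union): the regions partially overlap (shared area 1.14 mm²), so overlapping operands fuse into one piece — 1 connected region; the cube at (1, 14.5) is present — its section is the full 8×23 rectangle; Taking the first minus the rest: starting from that combined region, the 8×23 cube at (1, 14.5) misses the remaining region (no effect) — 1 connected region. The result has 1 disconnected region.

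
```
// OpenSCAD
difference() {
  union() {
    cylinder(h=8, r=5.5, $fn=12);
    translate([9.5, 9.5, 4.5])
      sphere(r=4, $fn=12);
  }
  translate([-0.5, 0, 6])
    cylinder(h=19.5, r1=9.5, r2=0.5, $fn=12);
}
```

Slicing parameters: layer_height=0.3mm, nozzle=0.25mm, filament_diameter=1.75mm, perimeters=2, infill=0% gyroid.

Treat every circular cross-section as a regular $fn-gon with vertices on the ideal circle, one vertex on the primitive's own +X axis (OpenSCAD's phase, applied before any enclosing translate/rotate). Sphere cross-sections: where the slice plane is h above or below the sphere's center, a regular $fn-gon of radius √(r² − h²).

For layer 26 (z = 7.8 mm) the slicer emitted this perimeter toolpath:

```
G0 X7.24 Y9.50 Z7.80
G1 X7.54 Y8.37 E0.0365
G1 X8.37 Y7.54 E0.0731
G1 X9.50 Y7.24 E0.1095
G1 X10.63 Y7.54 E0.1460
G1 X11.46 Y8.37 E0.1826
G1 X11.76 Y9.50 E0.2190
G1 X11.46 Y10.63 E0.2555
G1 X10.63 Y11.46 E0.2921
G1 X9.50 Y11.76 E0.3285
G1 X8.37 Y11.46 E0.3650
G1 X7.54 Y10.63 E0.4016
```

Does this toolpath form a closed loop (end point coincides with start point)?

Start point (G0): (7.24, 9.50). End point (last G1): the path does not return to the start — open.

no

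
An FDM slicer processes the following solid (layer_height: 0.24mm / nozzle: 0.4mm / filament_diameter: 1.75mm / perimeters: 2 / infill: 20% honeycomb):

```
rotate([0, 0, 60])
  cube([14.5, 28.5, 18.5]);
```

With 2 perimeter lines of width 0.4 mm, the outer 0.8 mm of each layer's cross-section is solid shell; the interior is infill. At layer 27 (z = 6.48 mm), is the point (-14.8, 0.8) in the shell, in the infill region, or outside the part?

outside

At z = 6.48 mm: the cube (footprint 14.5×28.5) is included at this height; (rotated 60° about Z; rotation is an isometry so areas/perimeters/island counts are preserved). Overall, the cross-section is a single solid region. Undo the 60° rotation: the query point maps to (-6.707, 13.217) in the un-rotated model frame. The nearest boundary edge runs (0.00, 28.50)→(0.00, 0.00); distance from the point to it = 6.71 mm. The point is not inside any of the regions above, so it lies outside the cross-section (6.71 mm from the nearest boundary).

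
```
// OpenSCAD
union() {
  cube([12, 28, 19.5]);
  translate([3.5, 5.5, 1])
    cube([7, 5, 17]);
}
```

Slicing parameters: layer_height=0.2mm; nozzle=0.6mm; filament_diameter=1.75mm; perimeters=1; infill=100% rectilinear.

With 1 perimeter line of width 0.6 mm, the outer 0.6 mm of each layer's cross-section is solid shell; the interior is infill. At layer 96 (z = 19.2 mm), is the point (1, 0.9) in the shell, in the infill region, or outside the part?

At z = 19.2 mm: the cube (footprint 12×28) is included at this height; the cube at (3.5, 5.5) is absent (z outside [1, 18]); Merging all regions: only the 12×28 cube is present, so the union is just that shape — 1 connected region. Overall, the cross-section is a single solid region. The nearest boundary edge runs (0.00, 0.00)→(12.00, 0.00); distance from the point to it = 0.90 mm. The point is inside the cross-section and 0.90 mm from the nearest boundary — more than the 0.6 mm shell width (1 × 0.6), so it's in the infill interior.

infill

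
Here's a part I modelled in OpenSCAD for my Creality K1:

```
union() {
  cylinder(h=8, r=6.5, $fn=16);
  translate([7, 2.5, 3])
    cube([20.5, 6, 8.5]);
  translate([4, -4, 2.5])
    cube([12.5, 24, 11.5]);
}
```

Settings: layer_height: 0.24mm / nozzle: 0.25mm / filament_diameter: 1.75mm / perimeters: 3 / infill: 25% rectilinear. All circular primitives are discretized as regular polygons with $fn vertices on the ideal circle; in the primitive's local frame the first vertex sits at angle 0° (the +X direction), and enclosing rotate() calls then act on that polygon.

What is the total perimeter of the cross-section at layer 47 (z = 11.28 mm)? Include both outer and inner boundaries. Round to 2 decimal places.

At z = 11.28 mm: the cylinder does not reach this height (z outside [0, 8]); the cube at (7, 2.5) is present — its section is the full 20.5×6 rectangle (perimeter 53.00 mm); the 12.5×24 cube at (4, -4) contributes its full rectangle (perimeter 73.00 mm); Merging all regions: the regions partially overlap (shared area 57.00 mm²), so the edge portions inside another operand are dropped and the merged outline is re-measured after clipping — boundary = 95.00 mm. Overall, the cross-section is a single solid region. Total boundary length (outer) = 95.00 mm.

95.00 mm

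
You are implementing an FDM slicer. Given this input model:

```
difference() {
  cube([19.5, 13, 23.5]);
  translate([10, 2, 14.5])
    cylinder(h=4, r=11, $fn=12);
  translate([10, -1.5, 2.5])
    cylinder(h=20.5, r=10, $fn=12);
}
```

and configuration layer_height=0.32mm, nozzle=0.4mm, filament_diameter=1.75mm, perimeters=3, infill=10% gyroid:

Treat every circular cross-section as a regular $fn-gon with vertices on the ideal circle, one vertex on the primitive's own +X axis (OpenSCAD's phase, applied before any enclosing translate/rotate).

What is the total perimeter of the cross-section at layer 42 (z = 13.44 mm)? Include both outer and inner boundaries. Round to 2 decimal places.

73.11 mm

At z = 13.44 mm: the cube is present — its section is the full 19.5×13 rectangle (perimeter 65.00 mm); the cylinder at (10, 2) does not reach this height (z outside [14.5, 18.5]); the cylinder at (10, -1.5): section is a regular 12-gon, circumradius r=10 (perimeter = 2·12·10.000·sin(180°/12) = 62.12 mm); Subtracting the remaining from the first: starting from the 19.5×13 cube, the r=10 cylinder at (10, -1.5) partially overlaps it — only the 120.58 mm² overlap (of its 300.00 mm²) is removed, clipping the outline — boundary = 73.11 mm. Overall, the cross-section is a single solid region. Total boundary length (outer) = 73.11 mm.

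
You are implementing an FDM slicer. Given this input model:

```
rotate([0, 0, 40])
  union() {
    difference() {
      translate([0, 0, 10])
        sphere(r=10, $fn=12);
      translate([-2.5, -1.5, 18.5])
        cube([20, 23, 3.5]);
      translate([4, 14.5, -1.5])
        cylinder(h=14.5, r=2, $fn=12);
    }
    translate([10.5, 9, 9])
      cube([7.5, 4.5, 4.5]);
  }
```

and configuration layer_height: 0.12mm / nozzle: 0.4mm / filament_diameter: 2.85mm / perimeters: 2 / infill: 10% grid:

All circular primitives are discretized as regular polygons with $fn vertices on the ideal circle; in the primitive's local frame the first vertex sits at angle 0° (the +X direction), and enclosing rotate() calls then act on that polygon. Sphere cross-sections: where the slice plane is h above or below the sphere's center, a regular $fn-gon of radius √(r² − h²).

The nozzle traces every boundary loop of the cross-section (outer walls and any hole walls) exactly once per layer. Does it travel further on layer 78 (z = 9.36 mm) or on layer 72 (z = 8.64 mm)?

layer 78 (z = 9.36 mm)

Layer 78 (z = 9.36): the r=10 sphere slices to a regular 12-gon of circumradius 9.979 (√(r²−h²) with h=0.64 from center) (perimeter = 2·12·9.979·sin(180°/12) = 61.99 mm); the cube at (-2.5, -1.5) does not reach this height (z outside [18.5, 22]); the r=2 cylinder at (4, 14.5) gives a regular 12-gon of circumradius 2 (constant along its height) (perimeter = 2·12·2.000·sin(180°/12) = 12.42 mm); Taking the first minus the rest: starting from the r=10 sphere, the r=2 cylinder at (4, 14.5) misses the remaining region (no effect) — boundary = 61.99 mm; the cube at (10.5, 9) is present — its section is the full 7.5×4.5 rectangle (perimeter 24.00 mm); Merging all regions: the 2 present regions are separate (no shared area or edge), so areas and boundary lengths simply add and each stays a separate island — boundary = 85.99 mm; (rotated 40° about Z; rotation is an isometry so areas/perimeters/island counts are preserved). So its perimeter = 85.99 mm. Layer 72 (z = 8.64): the r=10 sphere contributes a regular 12-gon of circumradius √(10²−1.36²) = 9.907 (perimeter = 2·12·9.907·sin(180°/12) = 61.54 mm); the cube at (-2.5, -1.5) is absent (z outside [18.5, 22]); the r=2 cylinder at (4, 14.5) contributes a regular 12-gon of circumradius 2 (perimeter = 2·12·2.000·sin(180°/12) = 12.42 mm); Subtracting the remaining from the first: starting from the r=10 sphere, the r=2 cylinder at (4, 14.5) misses the remaining region (no effect) — boundary = 61.54 mm; the cube at (10.5, 9) is absent (z outside [9, 13.5]); Combining (union): only that combined region is present, so the union is just that shape — boundary = 61.54 mm; (rotated 40° about Z; rotation is an isometry so areas/perimeters/island counts are preserved). So its perimeter = 61.54 mm. Layer 78 is larger (85.99 vs 61.54 mm).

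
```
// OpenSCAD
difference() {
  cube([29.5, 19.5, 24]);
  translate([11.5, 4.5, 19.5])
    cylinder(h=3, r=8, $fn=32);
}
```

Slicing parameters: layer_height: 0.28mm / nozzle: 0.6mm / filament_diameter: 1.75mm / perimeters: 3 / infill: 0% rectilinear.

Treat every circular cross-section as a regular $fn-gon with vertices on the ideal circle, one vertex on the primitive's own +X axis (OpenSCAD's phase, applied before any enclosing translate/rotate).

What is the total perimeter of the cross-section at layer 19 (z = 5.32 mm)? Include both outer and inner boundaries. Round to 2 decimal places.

98.00 mm

At z = 5.32 mm: the cube (footprint 29.5×19.5) is included at this height (perimeter 98.00 mm); the cylinder at (11.5, 4.5) does not reach this height (z outside [19.5, 22.5]); Taking the first minus the rest: none of the subtracted shapes is present at this height, so the 29.5×19.5 cube is unchanged — boundary = 98.00 mm. Overall, the cross-section is a single solid region. Total boundary length (outer) = 98.00 mm.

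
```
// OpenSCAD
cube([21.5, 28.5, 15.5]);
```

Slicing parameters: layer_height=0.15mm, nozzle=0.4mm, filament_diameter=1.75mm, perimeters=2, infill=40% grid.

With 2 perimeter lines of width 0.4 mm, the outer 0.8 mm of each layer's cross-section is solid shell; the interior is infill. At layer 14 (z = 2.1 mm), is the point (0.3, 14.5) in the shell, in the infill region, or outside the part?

shell

At z = 2.1 mm: the cube (footprint 21.5×28.5) is included at this height. Overall, the cross-section is a single solid region. The nearest boundary edge runs (0.00, 28.50)→(0.00, 0.00); distance from the point to it = 0.30 mm. The point is inside the cross-section, 0.30 mm from the nearest boundary — within the 0.8 mm shell band (2 × 0.4).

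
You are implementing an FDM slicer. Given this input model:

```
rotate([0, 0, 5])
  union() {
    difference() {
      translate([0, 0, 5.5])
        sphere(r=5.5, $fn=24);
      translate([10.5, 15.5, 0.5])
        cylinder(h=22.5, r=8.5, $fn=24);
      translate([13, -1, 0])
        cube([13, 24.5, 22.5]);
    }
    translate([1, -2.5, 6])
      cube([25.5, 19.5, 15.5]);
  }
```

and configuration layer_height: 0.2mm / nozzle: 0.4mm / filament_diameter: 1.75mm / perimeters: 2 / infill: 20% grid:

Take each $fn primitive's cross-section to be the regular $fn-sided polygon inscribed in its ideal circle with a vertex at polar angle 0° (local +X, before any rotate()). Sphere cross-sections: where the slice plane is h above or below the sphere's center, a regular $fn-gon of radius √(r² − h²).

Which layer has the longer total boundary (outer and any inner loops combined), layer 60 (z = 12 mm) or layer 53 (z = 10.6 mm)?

layer 53 (z = 10.6 mm)

Layer 60 (z = 12): the sphere does not reach this height (|z−center|=6.500 > r=5.5); the r=8.5 cylinder at (10.5, 15.5) gives a regular 24-gon of circumradius 8.5 (constant along its height) (perimeter = 2·24·8.500·sin(180°/24) = 53.25 mm); the cube at (13, -1) (footprint 13×24.5) is included at this height (perimeter 75.00 mm); Taking the first minus the rest: the first operand is absent here, so nothing remains; the cube at (1, -2.5) is present — its section is the full 25.5×19.5 rectangle (perimeter 90.00 mm); Taking the union: only the 25.5×19.5 cube at (1, -2.5) is present, so the union is just that shape — boundary = 90.00 mm; (rotated 5° about Z; rotation is an isometry so areas/perimeters/island counts are preserved). So its perimeter = 90.00 mm. Layer 53 (z = 10.6): the r=5.5 sphere slices to a regular 24-gon of circumradius 2.059 (√(r²−h²) with h=5.1 from center) (perimeter = 2·24·2.059·sin(180°/24) = 12.90 mm); the cylinder at (10.5, 15.5): section is a regular 24-gon, circumradius r=8.5 (perimeter = 2·24·8.500·sin(180°/24) = 53.25 mm); the 13×24.5 cube at (13, -1) contributes its full rectangle (perimeter 75.00 mm); Taking the first minus the rest: starting from the r=5.5 sphere, the r=8.5 cylinder at (10.5, 15.5) misses the remaining region (no effect); the 13×24.5 cube at (13, -1) misses the remaining region (no effect) — boundary = 12.90 mm; the 25.5×19.5 cube at (1, -2.5) contributes its full rectangle (perimeter 90.00 mm); Merging all regions: the regions partially overlap (shared area 2.66 mm²), so the edge portions inside another operand are dropped and the merged outline is re-measured after clipping — boundary = 94.95 mm; (whole slice rotated 5° about Z — lengths, areas and connectivity unchanged). So its perimeter = 94.95 mm. Layer 53 is larger (94.95 vs 90.00 mm).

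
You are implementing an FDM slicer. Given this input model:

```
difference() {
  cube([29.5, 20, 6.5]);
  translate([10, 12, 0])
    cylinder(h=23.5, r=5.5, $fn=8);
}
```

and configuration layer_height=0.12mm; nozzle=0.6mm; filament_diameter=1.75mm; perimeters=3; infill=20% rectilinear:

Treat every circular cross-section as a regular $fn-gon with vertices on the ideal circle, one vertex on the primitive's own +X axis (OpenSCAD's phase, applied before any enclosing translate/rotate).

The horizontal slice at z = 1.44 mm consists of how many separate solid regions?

At z = 1.44 mm: the 29.5×20 cube contributes its full rectangle; the r=5.5 cylinder at (10, 12) gives a regular 8-gon of circumradius 5.5 (constant along its height); Subtracting the remaining from the first: starting from the 29.5×20 cube, the r=5.5 cylinder at (10, 12) lies wholly inside it (removes its full 85.56 mm² and its 33.68 mm outline becomes a hole wall) — 1 connected region with 1 hole. The result has 1 disconnected region.

1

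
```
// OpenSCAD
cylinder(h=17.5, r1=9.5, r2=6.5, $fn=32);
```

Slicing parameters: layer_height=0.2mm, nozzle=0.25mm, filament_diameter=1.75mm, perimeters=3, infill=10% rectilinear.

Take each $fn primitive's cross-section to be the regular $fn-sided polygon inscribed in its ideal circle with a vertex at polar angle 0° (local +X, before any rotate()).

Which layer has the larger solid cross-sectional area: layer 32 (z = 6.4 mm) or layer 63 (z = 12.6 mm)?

layer 32 (z = 6.4 mm)

Layer 32 (z = 6.4): the cone contributes a regular 32-gon of circumradius 8.403 (interpolated between r1=9.5 and r2=6.5 at t=0.366) (area = (32/2)·8.403²·sin(360°/32) = 220.40 mm²). So its area = 220.40 mm². Layer 63 (z = 12.6): the cone (r1=9.5→r2=6.5) has section circumradius 7.340 here — a regular 32-gon (area = (32/2)·7.340²·sin(360°/32) = 168.17 mm²). So its area = 168.17 mm². Layer 32 is larger (220.40 vs 168.17 mm²).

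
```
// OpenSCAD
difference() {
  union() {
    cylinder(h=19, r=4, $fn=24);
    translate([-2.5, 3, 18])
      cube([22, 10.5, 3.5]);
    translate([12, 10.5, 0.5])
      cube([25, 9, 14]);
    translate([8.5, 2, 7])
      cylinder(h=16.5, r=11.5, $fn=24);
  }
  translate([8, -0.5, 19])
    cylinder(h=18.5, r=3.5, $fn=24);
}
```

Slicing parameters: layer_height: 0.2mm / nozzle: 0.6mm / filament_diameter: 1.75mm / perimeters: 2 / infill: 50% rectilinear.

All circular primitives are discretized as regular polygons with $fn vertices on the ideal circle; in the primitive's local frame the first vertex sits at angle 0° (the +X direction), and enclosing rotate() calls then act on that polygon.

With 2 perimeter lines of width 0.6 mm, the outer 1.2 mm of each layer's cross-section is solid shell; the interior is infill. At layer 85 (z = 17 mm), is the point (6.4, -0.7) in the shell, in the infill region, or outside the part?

At z = 17 mm: the r=4 cylinder gives a regular 24-gon of circumradius 4 (constant along its height); the cube at (-2.5, 3) does not reach this height (z outside [18, 21.5]); the cube at (12, 10.5) does not reach this height (z outside [0.5, 14.5]); the r=11.5 cylinder at (8.5, 2) contributes a regular 24-gon of circumradius 11.5; Combining (union): the regions partially overlap (shared area 43.68 mm²), so overlapping operands fuse into one piece — 1 connected region; the cylinder at (8, -0.5) is not intersected at this z (z outside [19, 37.5]); Subtracting the remaining from the first: none of the subtracted shapes is present at this height, so that combined region is unchanged — 1 connected region. Overall, the cross-section is a single solid region. The nearest boundary edge runs (2.75, -7.96)→(0.37, -6.13); distance from the point to it = 7.98 mm. The point is inside the cross-section and 7.98 mm from the nearest boundary — more than the 1.2 mm shell width (2 × 0.6), so it's in the infill interior.

infill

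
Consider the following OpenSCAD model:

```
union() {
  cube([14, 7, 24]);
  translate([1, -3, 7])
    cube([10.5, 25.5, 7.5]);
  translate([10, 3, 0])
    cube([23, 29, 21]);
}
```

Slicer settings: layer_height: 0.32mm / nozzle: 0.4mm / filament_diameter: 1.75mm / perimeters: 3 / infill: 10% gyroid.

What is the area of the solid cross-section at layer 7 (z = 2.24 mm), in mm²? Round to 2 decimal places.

749.00 mm²

At z = 2.24 mm: the cube is present — its section is the full 14×7 rectangle (area 98.00 mm²); the cube at (1, -3) is not intersected at this z (z outside [7, 14.5]); the cube at (10, 3) (footprint 23×29) is included at this height (area 667.00 mm²); Taking the union: the regions partially overlap — summed areas 765.00 mm² minus the doubly-counted overlap 16.00 mm² gives 749.00 mm² — area = 749.00 mm². Overall, the cross-section is a single solid region. Net area = 749.00 mm².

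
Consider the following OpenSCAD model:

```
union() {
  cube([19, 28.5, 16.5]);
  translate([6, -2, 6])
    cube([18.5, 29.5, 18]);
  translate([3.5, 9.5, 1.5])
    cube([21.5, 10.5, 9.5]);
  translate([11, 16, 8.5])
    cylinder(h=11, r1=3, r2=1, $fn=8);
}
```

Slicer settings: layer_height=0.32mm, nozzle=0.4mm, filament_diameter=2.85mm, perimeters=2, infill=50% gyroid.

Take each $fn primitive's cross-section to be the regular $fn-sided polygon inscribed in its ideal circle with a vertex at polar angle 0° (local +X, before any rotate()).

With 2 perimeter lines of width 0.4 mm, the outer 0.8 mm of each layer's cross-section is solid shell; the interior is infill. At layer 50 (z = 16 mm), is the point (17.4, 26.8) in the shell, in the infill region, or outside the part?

At z = 16 mm: the 19×28.5 cube contributes its full rectangle; the 18.5×29.5 cube at (6, -2) contributes its full rectangle; the cube at (3.5, 9.5) is absent (z outside [1.5, 11]); the cone at (11, 16) contributes a regular 8-gon of circumradius 1.636 (interpolated between r1=3 and r2=1 at t=0.682); Combining (union): the regions partially overlap (shared area 365.07 mm²), so overlapping operands fuse into one piece — 1 connected region. Overall, the cross-section is a single solid region. The nearest boundary edge runs (0.00, 28.50)→(19.00, 28.50); distance from the point to it = 1.70 mm. The point is inside the cross-section and 1.70 mm from the nearest boundary — more than the 0.8 mm shell width (2 × 0.4), so it's in the infill interior.

infill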